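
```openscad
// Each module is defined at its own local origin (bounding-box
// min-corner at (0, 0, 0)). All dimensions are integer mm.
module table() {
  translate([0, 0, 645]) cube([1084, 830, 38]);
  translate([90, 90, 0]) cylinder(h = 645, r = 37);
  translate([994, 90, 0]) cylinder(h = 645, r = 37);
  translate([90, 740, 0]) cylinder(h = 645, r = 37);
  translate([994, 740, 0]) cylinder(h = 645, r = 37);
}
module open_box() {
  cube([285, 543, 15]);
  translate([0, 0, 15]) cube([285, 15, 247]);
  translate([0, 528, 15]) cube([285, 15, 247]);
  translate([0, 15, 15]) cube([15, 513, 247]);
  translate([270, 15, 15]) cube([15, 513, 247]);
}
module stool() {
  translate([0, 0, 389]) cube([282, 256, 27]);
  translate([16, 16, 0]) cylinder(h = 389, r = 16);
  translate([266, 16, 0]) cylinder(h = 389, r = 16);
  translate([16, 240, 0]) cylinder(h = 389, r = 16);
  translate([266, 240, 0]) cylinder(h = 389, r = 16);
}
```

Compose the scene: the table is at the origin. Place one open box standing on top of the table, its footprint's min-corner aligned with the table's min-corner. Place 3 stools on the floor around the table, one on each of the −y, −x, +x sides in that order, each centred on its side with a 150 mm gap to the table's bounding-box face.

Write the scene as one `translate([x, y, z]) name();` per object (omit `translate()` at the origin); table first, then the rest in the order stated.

table();
translate([0, 0, 683]) open_box();
translate([401, -406, 0]) stool();
translate([-432, 287, 0]) stool();
translate([1234, 287, 0]) stool();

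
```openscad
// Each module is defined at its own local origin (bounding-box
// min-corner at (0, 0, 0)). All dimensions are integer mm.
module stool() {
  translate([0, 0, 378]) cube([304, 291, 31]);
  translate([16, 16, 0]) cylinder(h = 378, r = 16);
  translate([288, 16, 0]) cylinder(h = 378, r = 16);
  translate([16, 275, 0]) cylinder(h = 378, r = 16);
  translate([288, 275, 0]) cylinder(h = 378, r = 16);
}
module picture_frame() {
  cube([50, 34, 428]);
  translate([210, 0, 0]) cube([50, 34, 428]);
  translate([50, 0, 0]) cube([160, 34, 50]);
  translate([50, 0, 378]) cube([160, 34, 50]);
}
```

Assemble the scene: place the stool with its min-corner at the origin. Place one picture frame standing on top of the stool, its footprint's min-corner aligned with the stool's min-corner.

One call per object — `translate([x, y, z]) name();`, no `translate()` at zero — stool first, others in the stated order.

stool();
translate([0, 0, 409]) picture_frame();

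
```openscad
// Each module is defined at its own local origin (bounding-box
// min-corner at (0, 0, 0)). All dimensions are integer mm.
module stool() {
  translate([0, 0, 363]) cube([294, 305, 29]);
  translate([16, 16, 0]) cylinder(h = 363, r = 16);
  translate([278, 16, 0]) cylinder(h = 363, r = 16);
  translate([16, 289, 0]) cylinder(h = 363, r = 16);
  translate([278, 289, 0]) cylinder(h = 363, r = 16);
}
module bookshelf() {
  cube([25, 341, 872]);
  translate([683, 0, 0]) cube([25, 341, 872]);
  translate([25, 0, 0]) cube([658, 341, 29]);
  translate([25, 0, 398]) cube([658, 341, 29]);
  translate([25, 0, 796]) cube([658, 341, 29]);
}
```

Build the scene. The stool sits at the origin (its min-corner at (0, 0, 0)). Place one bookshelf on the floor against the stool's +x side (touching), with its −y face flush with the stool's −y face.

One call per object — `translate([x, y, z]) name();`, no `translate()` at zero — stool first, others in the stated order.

stool();
translate([294, 0, 0]) bookshelf();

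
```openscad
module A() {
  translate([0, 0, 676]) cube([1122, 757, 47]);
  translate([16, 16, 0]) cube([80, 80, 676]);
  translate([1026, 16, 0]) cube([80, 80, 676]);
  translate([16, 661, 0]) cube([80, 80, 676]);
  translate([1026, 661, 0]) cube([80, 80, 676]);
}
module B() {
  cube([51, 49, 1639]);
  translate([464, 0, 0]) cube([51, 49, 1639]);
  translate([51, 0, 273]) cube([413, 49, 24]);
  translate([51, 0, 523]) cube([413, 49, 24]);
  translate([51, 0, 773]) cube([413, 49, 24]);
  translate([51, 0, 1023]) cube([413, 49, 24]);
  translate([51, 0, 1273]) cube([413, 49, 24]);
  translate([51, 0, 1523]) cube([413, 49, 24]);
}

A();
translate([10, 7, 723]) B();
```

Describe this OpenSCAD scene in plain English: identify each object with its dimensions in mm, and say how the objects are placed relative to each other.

A is a table: top 1122 mm (x) × 757 mm (y), 47 mm thick, upper face at z = 723 mm, on four 80×80 mm square legs, each inset 16 mm from the nearest pair of top edges, running from z = 0 to the bottom of the top.

B is a wooden ladder with two side rails of 51×49 mm section and 1639 mm height, set 515 mm apart overall. Between them run 6 rectangular rungs (49 mm deep, 24 mm thick), front faces flush with the rails' −y face. The bottom of the first rung is 273 mm above the floor and each subsequent rung is 250 mm higher than the one below.

The ladder is on top of the table.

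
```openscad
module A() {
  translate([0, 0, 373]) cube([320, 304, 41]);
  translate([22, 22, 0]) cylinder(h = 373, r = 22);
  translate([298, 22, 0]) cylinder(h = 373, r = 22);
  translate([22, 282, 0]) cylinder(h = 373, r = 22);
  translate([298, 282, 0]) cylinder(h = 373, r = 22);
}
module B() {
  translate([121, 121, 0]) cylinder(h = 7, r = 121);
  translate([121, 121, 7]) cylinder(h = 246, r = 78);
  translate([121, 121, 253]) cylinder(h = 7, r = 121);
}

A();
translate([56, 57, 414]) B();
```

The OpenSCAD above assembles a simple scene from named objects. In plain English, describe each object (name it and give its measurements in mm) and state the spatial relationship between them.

A is a four-legged stool. The seat is a 320×304×41 mm slab whose top surface is at z = 414 mm; four round legs, each 44 mm in diameter, run from the floor (z = 0) to the underside of the seat, each leg's axis is inset half a diameter from the nearest pair of seat edges (so the leg's bounding box is flush with the corner).

B is a spool: two coaxial disc flanges of radius 121 mm and thickness 7 mm, joined by a core cylinder of radius 78 mm and height 246 mm. The lower flange rests on z = 0 and the three cylinders share a vertical axis.

The spool is on top of the stool.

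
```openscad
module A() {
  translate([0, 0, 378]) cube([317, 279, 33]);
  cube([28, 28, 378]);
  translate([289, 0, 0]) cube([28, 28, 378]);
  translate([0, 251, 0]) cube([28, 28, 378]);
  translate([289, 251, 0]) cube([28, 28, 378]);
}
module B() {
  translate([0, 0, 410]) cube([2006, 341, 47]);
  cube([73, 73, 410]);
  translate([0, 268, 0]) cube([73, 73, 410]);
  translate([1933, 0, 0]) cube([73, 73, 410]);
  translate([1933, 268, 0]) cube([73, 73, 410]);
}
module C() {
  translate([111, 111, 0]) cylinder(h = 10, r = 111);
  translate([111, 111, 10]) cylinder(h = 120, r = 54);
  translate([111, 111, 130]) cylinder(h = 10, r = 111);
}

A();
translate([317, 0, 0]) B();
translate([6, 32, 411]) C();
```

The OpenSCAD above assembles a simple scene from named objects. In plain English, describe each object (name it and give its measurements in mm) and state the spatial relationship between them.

A is a four-legged stool. The seat is 317×279 mm, 33 mm thick, top at z = 411 mm. It stands on four square legs, each 28×28 mm in cross-section, from z = 0 to the seat underside, each flush with a corner of the seat.

B is a long wooden bench with a 2006 mm (x) × 341 mm (y) seat, 47 mm thick, its top surface 457 mm above the floor. Four 73 mm square legs at the seat corners, flush with the edges, run from z = 0 to the seat underside.

C is a spool: two coaxial disc flanges of radius 111 mm and thickness 10 mm, joined by a core cylinder of radius 54 mm and height 120 mm. The lower flange rests on z = 0 and the three cylinders share a vertical axis.

The bench is against the stool's +x side, with their −y faces flush. The spool is on top of the stool.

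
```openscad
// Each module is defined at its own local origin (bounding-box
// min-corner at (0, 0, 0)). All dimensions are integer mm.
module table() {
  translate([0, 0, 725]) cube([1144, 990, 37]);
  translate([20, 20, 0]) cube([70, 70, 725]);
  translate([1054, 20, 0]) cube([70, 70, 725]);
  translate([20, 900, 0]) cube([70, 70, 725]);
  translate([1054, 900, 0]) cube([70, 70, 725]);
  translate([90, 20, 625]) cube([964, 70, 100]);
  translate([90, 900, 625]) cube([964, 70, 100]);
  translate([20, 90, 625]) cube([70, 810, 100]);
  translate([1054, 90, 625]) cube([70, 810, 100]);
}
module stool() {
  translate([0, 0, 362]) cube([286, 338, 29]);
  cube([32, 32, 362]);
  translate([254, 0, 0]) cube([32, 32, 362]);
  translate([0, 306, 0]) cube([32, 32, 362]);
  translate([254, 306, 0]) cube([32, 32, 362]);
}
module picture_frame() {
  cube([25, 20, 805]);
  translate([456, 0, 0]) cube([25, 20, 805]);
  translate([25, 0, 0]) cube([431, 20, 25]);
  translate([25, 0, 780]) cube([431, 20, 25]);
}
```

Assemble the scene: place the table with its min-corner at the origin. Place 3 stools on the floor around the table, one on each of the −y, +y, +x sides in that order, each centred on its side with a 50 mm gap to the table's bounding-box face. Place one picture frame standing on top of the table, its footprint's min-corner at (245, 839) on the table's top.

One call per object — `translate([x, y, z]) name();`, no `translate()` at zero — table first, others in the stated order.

table();
translate([429, -388, 0]) stool();
translate([429, 1040, 0]) stool();
translate([1194, 326, 0]) stool();
translate([245, 839, 762]) picture_frame();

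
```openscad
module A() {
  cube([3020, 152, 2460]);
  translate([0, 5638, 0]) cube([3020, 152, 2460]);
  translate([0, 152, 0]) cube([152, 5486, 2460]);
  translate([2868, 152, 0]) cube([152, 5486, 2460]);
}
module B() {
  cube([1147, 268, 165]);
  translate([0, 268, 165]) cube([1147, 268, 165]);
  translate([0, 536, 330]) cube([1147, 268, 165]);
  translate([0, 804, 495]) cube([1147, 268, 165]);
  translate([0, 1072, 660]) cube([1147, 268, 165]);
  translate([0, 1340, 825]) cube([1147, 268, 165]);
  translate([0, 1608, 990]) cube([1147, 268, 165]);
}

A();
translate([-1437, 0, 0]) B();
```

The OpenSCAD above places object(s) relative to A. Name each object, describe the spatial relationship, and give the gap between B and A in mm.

The staircase's nearest face is 290 mm from the house frame's −x face.

A is a house frame. B is a staircase. The staircase is on the floor beside the house frame on its −x side. The gap between the staircase and the house frame is 290 mm.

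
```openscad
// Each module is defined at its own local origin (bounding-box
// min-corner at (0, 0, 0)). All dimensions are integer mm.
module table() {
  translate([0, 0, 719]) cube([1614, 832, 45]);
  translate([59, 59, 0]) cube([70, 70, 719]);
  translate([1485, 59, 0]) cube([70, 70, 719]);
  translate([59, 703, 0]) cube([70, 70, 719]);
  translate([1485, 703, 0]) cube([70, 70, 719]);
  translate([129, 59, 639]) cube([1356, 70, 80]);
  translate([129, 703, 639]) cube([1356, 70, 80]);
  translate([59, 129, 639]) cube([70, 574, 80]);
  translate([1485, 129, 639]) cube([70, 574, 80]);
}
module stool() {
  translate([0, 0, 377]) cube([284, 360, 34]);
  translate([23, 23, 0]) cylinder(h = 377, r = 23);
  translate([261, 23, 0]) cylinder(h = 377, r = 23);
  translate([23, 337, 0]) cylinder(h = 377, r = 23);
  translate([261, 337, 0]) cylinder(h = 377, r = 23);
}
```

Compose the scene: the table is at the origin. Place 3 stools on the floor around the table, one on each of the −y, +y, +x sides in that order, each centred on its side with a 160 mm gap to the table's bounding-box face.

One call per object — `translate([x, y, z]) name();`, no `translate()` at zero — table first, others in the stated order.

table();
translate([665, -520, 0]) stool();
translate([665, 992, 0]) stool();
translate([1774, 236, 0]) stool();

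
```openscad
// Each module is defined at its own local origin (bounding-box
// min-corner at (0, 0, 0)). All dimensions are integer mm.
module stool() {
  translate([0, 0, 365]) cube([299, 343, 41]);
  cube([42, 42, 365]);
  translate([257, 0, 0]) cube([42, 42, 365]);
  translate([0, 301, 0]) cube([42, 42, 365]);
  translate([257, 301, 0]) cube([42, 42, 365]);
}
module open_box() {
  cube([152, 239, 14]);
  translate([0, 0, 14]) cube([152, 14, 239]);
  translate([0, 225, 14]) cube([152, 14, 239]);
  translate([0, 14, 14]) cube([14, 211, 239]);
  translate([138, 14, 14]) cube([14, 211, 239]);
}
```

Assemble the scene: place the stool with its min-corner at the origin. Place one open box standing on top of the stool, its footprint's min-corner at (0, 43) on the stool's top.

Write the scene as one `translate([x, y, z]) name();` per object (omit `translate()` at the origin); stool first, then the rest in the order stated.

stool();
translate([0, 43, 406]) open_box();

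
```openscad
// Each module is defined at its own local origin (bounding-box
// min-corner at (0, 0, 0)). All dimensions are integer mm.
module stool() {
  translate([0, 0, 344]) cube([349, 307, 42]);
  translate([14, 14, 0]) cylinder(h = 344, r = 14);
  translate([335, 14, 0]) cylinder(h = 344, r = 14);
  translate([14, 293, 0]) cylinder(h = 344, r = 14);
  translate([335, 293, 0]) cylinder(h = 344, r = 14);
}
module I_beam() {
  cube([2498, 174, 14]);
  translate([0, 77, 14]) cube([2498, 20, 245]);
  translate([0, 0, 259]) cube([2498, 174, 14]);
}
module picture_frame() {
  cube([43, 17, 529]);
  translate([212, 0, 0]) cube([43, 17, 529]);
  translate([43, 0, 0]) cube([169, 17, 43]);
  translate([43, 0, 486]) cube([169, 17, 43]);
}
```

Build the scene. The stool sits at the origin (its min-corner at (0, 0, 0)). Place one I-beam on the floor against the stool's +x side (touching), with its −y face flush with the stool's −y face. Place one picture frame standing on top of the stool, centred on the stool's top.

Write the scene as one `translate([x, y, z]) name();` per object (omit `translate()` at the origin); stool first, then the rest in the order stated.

stool();
translate([349, 0, 0]) I_beam();
translate([47, 145, 386]) picture_frame();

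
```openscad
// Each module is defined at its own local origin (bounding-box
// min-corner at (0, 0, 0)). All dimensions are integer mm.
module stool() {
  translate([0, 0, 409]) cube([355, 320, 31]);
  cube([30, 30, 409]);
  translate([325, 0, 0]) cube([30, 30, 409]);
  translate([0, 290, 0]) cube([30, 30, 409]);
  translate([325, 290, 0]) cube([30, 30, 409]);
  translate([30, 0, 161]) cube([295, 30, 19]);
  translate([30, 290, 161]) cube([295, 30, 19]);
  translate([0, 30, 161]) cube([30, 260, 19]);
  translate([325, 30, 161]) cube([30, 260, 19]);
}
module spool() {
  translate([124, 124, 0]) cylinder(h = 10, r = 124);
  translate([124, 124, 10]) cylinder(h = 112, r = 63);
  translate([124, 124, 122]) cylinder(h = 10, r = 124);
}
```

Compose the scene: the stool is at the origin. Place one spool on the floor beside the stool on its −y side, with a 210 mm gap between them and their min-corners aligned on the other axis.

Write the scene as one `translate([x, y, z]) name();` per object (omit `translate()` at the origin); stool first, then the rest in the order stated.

stool();
translate([0, -458, 0]) spool();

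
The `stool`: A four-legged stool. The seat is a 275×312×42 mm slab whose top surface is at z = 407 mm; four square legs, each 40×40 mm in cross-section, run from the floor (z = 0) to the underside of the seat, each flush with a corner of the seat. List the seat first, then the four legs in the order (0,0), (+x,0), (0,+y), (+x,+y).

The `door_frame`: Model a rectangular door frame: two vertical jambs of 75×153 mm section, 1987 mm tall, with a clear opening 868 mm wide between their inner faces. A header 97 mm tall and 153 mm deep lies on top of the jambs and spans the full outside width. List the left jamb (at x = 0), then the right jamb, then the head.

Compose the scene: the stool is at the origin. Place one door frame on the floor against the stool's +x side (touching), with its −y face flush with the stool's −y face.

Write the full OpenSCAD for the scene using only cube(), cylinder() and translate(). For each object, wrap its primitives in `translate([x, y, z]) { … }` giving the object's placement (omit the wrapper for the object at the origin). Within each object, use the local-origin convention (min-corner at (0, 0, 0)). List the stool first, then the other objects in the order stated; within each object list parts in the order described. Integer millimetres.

translate([0, 0, 365]) cube([275, 312, 42]);
cube([40, 40, 365]);
translate([235, 0, 0]) cube([40, 40, 365]);
translate([0, 272, 0]) cube([40, 40, 365]);
translate([235, 272, 0]) cube([40, 40, 365]);
translate([275, 0, 0]) {
  cube([75, 153, 1987]);
  translate([943, 0, 0]) cube([75, 153, 1987]);
  translate([0, 0, 1987]) cube([1018, 153, 97]);
}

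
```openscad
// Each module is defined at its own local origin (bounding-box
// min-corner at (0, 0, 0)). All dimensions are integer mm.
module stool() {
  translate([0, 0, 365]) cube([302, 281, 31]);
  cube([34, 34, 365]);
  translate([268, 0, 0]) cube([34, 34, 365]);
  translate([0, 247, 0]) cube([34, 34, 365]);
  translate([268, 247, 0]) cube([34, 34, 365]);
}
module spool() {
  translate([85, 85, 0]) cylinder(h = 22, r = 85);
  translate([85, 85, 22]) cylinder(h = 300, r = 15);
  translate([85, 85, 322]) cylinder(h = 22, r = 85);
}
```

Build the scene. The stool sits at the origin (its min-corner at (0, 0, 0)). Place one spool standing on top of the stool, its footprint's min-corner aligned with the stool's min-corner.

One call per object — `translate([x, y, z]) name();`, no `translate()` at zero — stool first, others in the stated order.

stool();
translate([0, 0, 396]) spool();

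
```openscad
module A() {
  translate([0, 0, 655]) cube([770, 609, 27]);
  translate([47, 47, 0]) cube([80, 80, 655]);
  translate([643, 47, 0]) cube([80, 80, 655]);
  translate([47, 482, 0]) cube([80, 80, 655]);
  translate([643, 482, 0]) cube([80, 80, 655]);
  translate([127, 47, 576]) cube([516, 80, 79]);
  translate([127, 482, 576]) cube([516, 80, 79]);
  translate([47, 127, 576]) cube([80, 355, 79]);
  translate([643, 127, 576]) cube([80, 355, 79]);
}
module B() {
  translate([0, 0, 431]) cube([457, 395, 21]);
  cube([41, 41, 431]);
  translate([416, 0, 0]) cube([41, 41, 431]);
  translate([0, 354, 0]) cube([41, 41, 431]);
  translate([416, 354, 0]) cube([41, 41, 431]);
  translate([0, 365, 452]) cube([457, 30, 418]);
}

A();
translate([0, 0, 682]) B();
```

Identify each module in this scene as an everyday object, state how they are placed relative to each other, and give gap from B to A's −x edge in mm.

A is a table. B is a chair. The chair is on top of the table. The gap from the chair to the table's −x edge is 0 mm.

The chair's min-x is at 0; the table's min-x is 0; gap = 0 mm.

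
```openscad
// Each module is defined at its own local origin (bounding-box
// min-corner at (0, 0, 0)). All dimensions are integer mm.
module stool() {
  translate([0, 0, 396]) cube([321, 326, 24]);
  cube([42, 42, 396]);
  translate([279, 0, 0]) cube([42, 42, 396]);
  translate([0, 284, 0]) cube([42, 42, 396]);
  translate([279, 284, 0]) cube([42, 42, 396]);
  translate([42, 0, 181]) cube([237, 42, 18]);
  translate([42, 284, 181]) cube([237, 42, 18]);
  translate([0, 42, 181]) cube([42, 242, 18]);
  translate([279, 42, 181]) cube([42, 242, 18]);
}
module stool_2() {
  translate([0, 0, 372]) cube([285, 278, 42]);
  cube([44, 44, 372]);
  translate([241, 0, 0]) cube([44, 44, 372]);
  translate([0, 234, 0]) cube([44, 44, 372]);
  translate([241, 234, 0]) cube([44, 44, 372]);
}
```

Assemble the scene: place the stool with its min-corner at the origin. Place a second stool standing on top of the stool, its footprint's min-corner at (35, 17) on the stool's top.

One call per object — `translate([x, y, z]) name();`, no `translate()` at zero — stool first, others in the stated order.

stool();
translate([35, 17, 420]) stool_2();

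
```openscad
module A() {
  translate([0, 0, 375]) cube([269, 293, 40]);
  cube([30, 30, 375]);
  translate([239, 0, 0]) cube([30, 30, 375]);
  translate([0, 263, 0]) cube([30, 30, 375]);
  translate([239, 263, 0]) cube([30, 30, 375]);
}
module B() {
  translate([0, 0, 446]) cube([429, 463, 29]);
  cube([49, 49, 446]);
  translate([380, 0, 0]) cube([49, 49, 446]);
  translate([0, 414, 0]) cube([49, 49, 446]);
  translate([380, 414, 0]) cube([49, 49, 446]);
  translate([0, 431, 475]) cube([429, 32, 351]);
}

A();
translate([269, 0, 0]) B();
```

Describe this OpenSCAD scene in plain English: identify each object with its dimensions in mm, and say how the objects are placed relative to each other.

A is a simple wooden stool: a rectangular seat 269 mm (x) by 293 mm (y), 40 mm thick, top face at z = 415 mm, on four square legs, each 30×30 mm in cross-section. The legs rest on z = 0, each flush with a corner of the seat.

B is a chair: 429×463 mm seat, 29 mm thick, top at z = 475 mm, on four 49 mm square corner legs flush with the seat edges. A 32 mm thick backrest slab spans the full seat width, extending 351 mm above the seat top, its back face flush with the seat's +y edge.

The chair is against the stool's +x side, with their −y faces flush.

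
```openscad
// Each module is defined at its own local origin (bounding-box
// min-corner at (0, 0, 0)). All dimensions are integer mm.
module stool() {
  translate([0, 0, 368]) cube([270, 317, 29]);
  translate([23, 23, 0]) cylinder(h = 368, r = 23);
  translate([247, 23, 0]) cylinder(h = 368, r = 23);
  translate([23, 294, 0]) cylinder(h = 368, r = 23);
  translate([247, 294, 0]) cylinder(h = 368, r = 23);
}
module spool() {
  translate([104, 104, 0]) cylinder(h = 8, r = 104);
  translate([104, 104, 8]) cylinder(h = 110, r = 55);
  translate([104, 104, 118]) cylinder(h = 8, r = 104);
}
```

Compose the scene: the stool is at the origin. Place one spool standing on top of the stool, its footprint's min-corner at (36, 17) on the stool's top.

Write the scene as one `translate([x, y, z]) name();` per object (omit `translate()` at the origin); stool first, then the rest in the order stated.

stool();
translate([36, 17, 397]) spool();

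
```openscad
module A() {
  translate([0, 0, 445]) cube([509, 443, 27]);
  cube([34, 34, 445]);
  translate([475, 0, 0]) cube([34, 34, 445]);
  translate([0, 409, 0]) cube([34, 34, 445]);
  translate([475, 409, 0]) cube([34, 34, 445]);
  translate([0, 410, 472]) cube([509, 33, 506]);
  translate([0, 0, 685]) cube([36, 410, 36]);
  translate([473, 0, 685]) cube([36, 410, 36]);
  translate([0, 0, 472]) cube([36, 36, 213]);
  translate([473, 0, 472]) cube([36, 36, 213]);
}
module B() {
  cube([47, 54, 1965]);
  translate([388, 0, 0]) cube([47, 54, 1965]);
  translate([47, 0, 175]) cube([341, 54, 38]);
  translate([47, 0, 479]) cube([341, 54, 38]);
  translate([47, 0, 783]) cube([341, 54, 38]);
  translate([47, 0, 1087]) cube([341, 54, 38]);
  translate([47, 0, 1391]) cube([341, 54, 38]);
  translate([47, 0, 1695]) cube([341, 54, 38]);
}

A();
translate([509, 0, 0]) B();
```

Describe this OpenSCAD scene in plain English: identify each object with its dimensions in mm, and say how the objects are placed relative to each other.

A is a chair: 509×443 mm seat, 27 mm thick, top at z = 472 mm, on four 34 mm square corner legs flush with the seat edges. A 33 mm thick backrest slab spans the full seat width, extending 506 mm above the seat top, its back face flush with the seat's +y edge. Two armrests of 36×36 mm section run along each side from the seat's front edge to the front of the backrest, top faces 249 mm above the seat top and outer faces flush with the seat's x-edges; a 36×36 mm post under the front of each armrest stands on the seat at the front corner.

B is a straight ladder. Two 47×54 mm vertical rails, 1965 mm tall, stand 435 mm apart (outside-to-outside) with their front faces coplanar on the −y side. 6 rungs, each 54 mm deep and 38 mm tall, span between the inner faces of the rails, front faces flush with the rails. The lowest rung's underside is at z = 175 mm and rungs are spaced 304 mm apart (underside to underside).

The ladder is against the chair's +x side, with their −y faces flush.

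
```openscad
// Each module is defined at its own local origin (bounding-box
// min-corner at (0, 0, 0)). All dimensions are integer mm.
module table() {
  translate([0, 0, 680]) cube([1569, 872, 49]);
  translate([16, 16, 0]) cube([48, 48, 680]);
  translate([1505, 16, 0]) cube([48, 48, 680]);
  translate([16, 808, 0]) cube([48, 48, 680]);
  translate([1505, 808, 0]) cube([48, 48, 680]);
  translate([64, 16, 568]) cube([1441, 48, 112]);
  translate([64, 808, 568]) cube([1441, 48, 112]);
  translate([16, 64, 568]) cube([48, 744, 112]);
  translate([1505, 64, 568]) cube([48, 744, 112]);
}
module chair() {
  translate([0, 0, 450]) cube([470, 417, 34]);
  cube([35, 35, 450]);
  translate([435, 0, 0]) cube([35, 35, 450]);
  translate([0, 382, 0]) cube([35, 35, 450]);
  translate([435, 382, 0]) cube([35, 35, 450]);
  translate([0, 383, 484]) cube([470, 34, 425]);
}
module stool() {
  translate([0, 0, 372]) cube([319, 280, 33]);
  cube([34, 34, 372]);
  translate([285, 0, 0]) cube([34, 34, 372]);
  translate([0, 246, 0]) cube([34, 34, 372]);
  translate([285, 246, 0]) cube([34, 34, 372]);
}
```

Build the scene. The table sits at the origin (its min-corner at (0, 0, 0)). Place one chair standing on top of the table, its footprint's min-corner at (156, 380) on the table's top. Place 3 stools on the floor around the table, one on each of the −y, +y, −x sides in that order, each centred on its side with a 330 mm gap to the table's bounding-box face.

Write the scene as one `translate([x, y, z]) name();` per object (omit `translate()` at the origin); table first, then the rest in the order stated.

table();
translate([156, 380, 729]) chair();
translate([625, -610, 0]) stool();
translate([625, 1202, 0]) stool();
translate([-649, 296, 0]) stool();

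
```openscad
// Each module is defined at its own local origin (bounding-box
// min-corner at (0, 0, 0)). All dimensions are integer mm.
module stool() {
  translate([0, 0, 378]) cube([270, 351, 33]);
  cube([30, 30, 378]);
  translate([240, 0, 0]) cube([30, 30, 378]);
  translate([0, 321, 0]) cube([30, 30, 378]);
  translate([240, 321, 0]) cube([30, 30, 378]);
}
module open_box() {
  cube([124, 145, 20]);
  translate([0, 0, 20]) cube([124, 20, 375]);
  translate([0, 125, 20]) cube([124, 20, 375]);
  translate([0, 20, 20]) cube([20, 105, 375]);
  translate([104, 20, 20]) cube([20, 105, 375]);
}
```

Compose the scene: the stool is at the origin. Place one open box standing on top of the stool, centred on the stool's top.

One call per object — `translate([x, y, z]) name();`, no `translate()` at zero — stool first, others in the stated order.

stool();
translate([73, 103, 411]) open_box();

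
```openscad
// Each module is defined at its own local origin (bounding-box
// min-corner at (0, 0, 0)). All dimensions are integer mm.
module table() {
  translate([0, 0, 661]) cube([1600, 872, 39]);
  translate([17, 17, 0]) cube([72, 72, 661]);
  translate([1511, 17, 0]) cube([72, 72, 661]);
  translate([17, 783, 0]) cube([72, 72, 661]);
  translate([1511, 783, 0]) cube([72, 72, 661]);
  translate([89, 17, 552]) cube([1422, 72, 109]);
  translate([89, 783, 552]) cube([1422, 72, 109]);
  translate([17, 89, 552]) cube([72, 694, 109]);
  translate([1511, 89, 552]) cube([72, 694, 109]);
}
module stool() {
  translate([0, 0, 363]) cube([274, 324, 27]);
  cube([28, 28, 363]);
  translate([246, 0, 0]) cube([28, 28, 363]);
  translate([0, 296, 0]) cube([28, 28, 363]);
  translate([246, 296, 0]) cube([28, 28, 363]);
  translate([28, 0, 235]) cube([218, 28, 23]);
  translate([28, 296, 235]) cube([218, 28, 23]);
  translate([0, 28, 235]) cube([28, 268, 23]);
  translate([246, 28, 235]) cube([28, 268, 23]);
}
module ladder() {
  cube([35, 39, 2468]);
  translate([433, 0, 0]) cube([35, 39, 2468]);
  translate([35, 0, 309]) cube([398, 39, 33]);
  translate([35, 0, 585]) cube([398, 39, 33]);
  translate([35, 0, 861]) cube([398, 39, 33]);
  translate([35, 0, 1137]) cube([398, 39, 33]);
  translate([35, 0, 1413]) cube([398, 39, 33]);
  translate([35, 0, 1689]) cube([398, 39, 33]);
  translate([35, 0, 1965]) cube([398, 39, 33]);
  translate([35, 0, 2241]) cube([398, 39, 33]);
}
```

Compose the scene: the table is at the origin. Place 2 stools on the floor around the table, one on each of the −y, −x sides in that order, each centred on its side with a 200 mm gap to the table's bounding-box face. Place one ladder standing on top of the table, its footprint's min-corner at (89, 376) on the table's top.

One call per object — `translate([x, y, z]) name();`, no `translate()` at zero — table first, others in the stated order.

table();
translate([663, -524, 0]) stool();
translate([-474, 274, 0]) stool();
translate([89, 376, 700]) ladder();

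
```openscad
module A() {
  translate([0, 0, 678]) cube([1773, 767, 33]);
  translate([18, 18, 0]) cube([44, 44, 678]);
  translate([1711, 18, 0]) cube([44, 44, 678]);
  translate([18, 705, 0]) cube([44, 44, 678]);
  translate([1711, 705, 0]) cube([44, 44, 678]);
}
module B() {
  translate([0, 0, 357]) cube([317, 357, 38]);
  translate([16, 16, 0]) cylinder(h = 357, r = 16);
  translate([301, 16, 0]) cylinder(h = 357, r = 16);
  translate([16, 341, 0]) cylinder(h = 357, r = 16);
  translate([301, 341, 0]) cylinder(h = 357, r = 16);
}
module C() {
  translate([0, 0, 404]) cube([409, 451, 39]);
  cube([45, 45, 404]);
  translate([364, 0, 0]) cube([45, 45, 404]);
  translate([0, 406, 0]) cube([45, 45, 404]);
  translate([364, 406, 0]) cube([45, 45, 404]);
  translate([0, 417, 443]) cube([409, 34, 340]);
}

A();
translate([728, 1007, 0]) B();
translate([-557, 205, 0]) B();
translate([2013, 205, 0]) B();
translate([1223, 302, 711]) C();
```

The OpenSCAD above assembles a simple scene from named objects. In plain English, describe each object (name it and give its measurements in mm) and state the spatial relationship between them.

A is a table with a 1773×767 mm rectangular top, 33 mm thick, top surface at z = 711 mm, supported by four 44×44 mm square legs, each inset 18 mm from the nearest pair of top edges, running from the floor.

B is a four-legged stool. The seat is 317×357 mm, 38 mm thick, top at z = 395 mm. It stands on four round legs, each 32 mm in diameter, from z = 0 to the seat underside, each leg's axis is inset half a diameter from the nearest pair of seat edges (so the leg's bounding box is flush with the corner).

C is a chair: 409×451 mm seat, 39 mm thick, top at z = 443 mm, on four 45 mm square corner legs flush with the seat edges. A 34 mm thick backrest slab spans the full seat width, extending 340 mm above the seat top, its back face flush with the seat's +y edge.

Three stools sit around the table at the +y, −x, +x sides. The chair is on top of the table.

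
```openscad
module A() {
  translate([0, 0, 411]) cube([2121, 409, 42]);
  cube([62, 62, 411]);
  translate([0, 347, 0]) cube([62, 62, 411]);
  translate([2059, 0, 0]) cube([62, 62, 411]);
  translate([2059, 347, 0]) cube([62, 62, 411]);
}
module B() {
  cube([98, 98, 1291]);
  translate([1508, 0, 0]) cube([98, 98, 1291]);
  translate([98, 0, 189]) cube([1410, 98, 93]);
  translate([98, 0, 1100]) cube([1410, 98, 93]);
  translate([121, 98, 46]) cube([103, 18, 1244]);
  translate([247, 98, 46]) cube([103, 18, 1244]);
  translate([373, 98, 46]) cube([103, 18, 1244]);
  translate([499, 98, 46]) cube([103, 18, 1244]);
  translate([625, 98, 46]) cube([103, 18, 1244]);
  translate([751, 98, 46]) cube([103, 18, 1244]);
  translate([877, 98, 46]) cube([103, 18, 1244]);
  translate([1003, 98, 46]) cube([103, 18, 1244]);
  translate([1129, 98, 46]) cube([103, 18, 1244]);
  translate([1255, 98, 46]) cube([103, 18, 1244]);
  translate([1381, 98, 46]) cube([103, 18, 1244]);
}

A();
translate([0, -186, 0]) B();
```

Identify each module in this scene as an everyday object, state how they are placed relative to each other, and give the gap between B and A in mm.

A is a bench. B is a fence section. The fence section is on the floor beside the bench on its −y side. The gap between the fence section and the bench is 70 mm.

The fence section's nearest face is 70 mm from the bench's −y face.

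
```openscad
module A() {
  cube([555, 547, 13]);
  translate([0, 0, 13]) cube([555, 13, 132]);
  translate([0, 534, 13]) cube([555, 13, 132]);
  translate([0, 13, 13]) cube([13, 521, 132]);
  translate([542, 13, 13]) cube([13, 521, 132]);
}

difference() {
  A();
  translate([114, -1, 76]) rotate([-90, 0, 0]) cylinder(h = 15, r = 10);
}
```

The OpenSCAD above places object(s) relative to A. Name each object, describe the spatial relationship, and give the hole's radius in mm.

A is an open box. The open box has a circular hole through its front wall. The hole's radius is 10 mm.

The subtracted cylinder has r = 10 mm.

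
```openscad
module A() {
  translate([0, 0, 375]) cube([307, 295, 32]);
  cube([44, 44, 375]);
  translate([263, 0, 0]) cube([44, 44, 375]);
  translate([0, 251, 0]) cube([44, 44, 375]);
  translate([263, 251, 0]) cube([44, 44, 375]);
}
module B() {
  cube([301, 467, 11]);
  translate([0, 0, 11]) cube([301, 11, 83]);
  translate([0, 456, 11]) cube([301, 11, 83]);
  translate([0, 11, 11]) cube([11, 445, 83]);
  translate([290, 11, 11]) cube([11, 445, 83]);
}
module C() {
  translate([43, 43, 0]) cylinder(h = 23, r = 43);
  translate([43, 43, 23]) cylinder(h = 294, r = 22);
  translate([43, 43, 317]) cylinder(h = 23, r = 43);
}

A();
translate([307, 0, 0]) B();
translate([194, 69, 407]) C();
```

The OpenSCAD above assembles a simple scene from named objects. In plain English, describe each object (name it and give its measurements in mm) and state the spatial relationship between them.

A is a four-legged stool. The seat is 307×295 mm, 32 mm thick, top at z = 407 mm. It stands on four square legs, each 44×44 mm in cross-section, from z = 0 to the seat underside, each flush with a corner of the seat.

B is an open storage box with external size 301×467×94 mm and wall thickness 11 mm (the base is also 11 mm thick). The base covers the whole footprint; the four walls stand on the base, with the y-facing walls full-width and the x-facing walls fitting between their inner faces.

C is a spool: two coaxial disc flanges of radius 43 mm and thickness 23 mm, joined by a core cylinder of radius 22 mm and height 294 mm. The lower flange rests on z = 0 and the three cylinders share a vertical axis.

The open box is against the stool's +x side, with their −y faces flush. The spool is on top of the stool.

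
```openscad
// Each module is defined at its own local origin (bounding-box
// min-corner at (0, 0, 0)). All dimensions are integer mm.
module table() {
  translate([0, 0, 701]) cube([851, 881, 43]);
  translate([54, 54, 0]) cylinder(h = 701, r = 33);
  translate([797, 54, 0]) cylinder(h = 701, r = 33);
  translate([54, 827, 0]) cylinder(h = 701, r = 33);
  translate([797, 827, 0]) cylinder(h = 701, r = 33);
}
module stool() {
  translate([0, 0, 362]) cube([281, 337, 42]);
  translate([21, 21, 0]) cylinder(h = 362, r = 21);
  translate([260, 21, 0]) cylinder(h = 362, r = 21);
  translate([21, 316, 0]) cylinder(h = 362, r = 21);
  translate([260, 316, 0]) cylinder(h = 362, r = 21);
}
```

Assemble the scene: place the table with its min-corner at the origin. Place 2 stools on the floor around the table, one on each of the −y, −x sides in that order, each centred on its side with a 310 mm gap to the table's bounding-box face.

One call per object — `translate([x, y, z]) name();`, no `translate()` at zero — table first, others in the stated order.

table();
translate([285, -647, 0]) stool();
translate([-591, 272, 0]) stool();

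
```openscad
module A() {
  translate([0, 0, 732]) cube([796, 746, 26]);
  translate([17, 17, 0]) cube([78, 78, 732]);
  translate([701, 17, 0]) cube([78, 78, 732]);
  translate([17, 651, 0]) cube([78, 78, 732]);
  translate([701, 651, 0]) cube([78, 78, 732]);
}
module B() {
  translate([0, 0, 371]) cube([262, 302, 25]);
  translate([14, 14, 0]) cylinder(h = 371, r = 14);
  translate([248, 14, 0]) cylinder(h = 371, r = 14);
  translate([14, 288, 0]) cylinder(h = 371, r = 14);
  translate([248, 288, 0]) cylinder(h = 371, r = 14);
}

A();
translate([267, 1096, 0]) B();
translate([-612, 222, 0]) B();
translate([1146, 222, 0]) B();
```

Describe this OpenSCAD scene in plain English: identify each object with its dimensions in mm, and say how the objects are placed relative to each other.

A is a table: top 796 mm (x) × 746 mm (y), 26 mm thick, upper face at z = 758 mm, on four 78×78 mm square legs, each inset 17 mm from the nearest pair of top edges, running from z = 0 to the bottom of the top.

B is a simple wooden stool: a rectangular seat 262 mm (x) by 302 mm (y), 25 mm thick, top face at z = 396 mm, on four round legs, each 28 mm in diameter. The legs rest on z = 0, each leg's axis is inset half a diameter from the nearest pair of seat edges (so the leg's bounding box is flush with the corner).

Three stools sit around the table at the +y, −x, +x sides.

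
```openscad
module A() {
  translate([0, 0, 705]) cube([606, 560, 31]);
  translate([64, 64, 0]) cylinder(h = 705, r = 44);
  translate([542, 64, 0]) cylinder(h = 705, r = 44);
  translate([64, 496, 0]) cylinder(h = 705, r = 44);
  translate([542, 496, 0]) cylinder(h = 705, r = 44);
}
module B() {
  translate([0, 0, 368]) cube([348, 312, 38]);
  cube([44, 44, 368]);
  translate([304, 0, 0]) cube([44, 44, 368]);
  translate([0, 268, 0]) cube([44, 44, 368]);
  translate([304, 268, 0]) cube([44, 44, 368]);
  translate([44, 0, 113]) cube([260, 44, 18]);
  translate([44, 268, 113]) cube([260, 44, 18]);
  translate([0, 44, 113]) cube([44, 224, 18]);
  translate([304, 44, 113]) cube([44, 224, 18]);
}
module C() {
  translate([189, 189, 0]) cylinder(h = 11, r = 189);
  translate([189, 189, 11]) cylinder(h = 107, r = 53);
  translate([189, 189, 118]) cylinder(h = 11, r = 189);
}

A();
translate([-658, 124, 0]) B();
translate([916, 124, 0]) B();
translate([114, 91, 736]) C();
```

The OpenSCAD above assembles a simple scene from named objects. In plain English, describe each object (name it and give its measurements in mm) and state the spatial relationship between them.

A is a rectangular dining table. The top is 606×560×31 mm with its upper surface at z = 736 mm. It stands on four round legs of 88 mm diameter, each leg's bounding box inset 20 mm from the nearest pair of top edges, running from the floor to the underside of the top.

B is a four-legged stool. The seat is 348×312 mm, 38 mm thick, top at z = 406 mm. It stands on four square legs, each 44×44 mm in cross-section, from z = 0 to the seat underside, each flush with a corner of the seat. Four stretchers, 44 mm wide and 18 mm tall, connect adjacent legs with their undersides at z = 113 mm, each running between the inner faces of the legs it joins and aligned with the legs' outer faces on the other axis.

C is a spool: two coaxial disc flanges of radius 189 mm and thickness 11 mm, joined by a core cylinder of radius 53 mm and height 107 mm. The lower flange rests on z = 0 and the three cylinders share a vertical axis.

Two stools sit around the table at the −x, +x sides. The spool is on top of the table, centred.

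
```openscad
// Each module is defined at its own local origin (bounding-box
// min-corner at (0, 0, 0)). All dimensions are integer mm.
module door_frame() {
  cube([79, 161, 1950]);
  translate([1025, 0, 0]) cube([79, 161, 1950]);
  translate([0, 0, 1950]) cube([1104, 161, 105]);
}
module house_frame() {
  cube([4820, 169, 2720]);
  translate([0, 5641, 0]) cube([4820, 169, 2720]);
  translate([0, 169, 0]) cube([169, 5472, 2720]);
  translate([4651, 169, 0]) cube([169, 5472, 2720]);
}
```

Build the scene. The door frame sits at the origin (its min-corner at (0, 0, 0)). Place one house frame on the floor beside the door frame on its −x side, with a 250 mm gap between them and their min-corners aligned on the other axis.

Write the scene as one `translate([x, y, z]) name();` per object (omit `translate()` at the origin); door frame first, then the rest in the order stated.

door_frame();
translate([-5070, 0, 0]) house_frame();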